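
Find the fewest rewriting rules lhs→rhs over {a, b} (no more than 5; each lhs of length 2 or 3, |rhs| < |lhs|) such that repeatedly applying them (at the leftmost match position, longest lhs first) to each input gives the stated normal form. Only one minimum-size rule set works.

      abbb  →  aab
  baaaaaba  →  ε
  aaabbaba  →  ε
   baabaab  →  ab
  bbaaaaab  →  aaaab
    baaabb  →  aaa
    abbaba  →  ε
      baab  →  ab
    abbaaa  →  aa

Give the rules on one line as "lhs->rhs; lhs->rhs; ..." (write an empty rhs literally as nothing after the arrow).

aba->ba; ba->; bb->a; bba->ba

  | abbb => aab
  | baaaaaba => aaaaba => aaaba => aaba => aba => ba => ε
  | aaabbaba => aaababa => aababa => ababa => baba => ba => ε
  | baabaab => abaab => baab => ab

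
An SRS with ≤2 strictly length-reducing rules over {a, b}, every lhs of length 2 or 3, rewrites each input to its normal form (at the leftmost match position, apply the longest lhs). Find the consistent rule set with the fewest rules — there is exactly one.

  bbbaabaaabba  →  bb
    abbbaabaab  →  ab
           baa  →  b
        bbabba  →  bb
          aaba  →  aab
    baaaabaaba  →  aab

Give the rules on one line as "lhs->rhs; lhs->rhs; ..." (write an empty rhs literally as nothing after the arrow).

  | bbbaabaaabba => bbbabaaabba => bbaaabba => bbaabba => bbabba => bba => bb
  | abbbaabaab => abbbabaab => abbaab => abbab => ab
  | baa => ba => b
  | bbabba => bba => bb

ba->b; bab->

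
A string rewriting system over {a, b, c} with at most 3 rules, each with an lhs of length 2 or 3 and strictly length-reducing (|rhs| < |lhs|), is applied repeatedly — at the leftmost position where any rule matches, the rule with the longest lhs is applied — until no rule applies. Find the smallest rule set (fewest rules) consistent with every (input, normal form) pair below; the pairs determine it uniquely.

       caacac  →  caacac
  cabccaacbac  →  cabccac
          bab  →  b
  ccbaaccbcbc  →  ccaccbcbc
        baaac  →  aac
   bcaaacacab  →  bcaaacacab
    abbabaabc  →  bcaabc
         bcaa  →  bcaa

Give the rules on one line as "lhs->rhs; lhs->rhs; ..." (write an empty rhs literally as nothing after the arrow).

abb->bc; acb->b; ba->

  | caacac
  | cabccaacbac => cabccabac => cabccac
  | bab => b
  | ccbaaccbcbc => ccaccbcbc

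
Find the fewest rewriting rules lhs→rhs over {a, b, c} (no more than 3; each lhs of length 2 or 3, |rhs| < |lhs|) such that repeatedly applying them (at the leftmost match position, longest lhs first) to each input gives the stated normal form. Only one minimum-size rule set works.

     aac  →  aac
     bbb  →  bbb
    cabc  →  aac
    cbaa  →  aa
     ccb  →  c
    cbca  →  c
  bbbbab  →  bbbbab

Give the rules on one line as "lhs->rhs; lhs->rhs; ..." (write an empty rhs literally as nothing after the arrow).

ca->c; cab->aa; cb->

  | aac
  | bbb
  | cabc => aac
  | cbaa => aa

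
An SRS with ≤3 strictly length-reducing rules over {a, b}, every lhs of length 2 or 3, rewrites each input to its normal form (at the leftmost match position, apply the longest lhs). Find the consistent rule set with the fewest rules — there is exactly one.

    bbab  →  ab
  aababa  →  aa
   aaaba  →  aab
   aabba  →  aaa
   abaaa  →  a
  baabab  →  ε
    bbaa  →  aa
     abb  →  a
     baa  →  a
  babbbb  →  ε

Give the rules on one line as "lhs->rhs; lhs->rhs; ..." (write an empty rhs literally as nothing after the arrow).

  | bbab => ab
  | aababa => abba => aa
  | aaaba => aab
  | aabba => aaa

aba->b; ba->; bb->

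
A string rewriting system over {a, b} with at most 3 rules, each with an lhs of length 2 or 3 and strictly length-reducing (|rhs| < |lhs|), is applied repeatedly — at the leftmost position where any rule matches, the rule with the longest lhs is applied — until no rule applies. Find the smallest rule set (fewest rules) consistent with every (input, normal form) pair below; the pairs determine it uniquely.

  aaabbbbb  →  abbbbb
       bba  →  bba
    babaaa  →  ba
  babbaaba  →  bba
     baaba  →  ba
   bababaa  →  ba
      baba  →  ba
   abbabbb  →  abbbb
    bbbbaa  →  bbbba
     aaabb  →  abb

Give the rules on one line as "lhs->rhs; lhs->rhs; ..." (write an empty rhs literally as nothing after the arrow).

  | aaabbbbb => aabbbbb => abbbbb
  | bba
  | babaaa => baaa => baa => ba
  | babbaaba => bbaaba => bbaba => bba

aa->a; bab->b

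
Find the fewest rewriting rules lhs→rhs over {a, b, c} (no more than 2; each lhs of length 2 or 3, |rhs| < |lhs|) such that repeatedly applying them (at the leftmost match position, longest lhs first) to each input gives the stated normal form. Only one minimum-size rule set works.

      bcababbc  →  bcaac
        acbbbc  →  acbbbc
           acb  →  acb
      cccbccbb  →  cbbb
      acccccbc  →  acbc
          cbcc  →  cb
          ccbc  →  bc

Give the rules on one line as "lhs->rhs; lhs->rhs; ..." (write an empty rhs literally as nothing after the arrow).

  | bcababbc => bcaabbc => bcaabc => bcaac
  | acbbbc
  | acb
  | cccbccbb => cbccbb => cbbb

ab->a; cc->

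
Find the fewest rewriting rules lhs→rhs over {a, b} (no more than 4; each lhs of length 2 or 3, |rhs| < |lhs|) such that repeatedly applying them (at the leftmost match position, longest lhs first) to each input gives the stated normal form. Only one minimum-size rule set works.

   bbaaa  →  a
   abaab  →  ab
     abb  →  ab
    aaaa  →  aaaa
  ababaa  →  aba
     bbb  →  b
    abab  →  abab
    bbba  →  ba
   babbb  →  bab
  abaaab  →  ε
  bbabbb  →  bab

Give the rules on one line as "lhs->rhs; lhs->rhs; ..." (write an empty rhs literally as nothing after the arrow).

  | bbaaa => baaa => a
  | abaab => ab
  | abb => ab
  | aaaa

aab->; baa->; bb->b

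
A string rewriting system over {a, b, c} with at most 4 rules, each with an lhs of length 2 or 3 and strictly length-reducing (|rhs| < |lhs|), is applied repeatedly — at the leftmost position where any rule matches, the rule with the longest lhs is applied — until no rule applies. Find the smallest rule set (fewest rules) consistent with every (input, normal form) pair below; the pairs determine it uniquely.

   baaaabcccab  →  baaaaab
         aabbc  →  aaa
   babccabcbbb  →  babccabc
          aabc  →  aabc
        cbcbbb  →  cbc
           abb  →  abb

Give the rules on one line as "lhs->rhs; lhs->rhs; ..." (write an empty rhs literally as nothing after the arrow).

  | baaaabcccab => baaaabbbab => baaaaab
  | aabbc => aaa
  | babccabcbbb => babccabc
  | aabc

bbb->; bbc->a; ccc->bb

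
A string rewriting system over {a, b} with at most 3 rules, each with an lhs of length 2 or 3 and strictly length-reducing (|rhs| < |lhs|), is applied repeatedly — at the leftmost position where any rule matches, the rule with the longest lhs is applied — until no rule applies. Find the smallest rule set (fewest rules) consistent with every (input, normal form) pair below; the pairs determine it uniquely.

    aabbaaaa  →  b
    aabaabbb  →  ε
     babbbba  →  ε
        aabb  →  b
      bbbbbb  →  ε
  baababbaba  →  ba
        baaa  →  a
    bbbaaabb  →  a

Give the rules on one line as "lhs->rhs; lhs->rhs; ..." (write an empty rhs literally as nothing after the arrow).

  | aabbaaaa => bbbaaaa => baaaa => bbaa => aa => b
  | aabaabbb => bbaabbb => aabbb => bbbb => bb => ε
  | babbbba => babba => baa => bb => ε
  | aabb => bbb => b

aa->b; bb->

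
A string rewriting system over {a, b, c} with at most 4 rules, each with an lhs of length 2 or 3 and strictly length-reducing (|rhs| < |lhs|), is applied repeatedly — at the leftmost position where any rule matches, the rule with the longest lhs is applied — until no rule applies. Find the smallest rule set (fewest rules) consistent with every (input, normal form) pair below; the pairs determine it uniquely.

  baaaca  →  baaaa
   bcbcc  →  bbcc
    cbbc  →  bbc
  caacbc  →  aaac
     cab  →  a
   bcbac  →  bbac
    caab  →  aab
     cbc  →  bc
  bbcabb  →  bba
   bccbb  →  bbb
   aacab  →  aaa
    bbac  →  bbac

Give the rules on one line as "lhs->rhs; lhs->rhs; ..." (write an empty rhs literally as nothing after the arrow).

  | baaaca => baaaa
  | bcbcc => bbcc
  | cbbc => bbc
  | caacbc => aacbc => aaac

acb->aa; ca->a; cab->ca; cb->b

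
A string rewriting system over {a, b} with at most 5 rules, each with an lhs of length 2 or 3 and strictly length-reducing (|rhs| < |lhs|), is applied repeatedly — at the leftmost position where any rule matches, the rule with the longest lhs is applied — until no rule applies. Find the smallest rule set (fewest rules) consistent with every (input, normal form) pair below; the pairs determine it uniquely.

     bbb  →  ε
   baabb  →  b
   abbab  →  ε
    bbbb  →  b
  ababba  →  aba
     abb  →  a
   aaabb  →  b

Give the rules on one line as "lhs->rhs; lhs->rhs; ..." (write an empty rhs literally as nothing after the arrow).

  | bbb => ε
  | baabb => bbbb => b
  | abbab => aab => bb => ε
  | bbbb => b

aa->b; bab->; bb->; bbb->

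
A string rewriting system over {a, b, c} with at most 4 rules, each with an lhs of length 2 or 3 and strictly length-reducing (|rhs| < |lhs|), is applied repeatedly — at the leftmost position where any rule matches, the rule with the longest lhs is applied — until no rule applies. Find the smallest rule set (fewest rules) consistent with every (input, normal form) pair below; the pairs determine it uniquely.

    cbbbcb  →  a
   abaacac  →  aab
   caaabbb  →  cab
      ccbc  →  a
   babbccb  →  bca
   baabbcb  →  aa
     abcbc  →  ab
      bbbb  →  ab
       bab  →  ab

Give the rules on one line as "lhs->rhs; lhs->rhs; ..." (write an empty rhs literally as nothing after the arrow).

ac->b; ba->a; bb->c; cb->a

  | cbbbcb => abbcb => accb => bcb => ba => a
  | abaacac => aaacac => aabac => aaac => aab
  | caaabbb => caaacb => caabb => caac => cab
  | ccbc => cac => cb => a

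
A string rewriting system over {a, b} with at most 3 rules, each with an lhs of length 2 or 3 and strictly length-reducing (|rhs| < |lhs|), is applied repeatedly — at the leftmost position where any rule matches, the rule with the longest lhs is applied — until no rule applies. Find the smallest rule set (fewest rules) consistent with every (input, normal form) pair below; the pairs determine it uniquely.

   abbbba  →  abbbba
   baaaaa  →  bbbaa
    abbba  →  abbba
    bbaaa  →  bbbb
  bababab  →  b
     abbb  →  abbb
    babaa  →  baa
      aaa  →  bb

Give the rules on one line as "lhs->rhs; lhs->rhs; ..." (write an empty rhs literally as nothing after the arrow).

aaa->bb; bab->b

  | abbbba
  | baaaaa => bbbaa
  | abbba
  | bbaaa => bbbb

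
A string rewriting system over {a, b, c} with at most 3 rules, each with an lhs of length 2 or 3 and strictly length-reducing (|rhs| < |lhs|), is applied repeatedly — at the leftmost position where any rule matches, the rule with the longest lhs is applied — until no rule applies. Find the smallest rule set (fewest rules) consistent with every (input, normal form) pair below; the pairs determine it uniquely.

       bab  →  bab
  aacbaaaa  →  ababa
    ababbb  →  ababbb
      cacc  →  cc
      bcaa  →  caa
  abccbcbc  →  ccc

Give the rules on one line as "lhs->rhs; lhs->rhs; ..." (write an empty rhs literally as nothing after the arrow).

  | bab
  | aacbaaaa => abaaaa => ababa
  | ababbb
  | cacc => cc

aaa->ab; ac->; bc->c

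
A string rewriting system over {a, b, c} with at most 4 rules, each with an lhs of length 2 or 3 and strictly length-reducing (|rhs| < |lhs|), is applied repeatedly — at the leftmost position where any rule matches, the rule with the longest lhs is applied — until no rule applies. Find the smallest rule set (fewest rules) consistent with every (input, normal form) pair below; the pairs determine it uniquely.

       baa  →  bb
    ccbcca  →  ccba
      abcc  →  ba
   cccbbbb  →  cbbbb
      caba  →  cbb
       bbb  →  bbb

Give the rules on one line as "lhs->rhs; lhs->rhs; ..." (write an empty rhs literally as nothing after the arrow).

  | baa => bb
  | ccbcca => ccaaa => ccba
  | abcc => aaa => ba
  | cccbbbb => cbbbb

aa->b; aba->bb; bcc->aa; ccc->c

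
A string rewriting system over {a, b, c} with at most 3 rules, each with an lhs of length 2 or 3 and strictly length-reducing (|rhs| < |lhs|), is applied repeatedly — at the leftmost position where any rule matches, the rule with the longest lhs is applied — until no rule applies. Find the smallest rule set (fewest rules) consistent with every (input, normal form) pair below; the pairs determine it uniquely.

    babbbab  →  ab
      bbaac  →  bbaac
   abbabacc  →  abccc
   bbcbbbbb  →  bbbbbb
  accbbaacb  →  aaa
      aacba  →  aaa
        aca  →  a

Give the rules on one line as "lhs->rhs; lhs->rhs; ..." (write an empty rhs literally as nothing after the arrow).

bab->cc; ca->; cb->

  | babbbab => ccbbab => cbab => ab
  | bbaac
  | abbabacc => abccacc => abccc
  | bbcbbbbb => bbbbbb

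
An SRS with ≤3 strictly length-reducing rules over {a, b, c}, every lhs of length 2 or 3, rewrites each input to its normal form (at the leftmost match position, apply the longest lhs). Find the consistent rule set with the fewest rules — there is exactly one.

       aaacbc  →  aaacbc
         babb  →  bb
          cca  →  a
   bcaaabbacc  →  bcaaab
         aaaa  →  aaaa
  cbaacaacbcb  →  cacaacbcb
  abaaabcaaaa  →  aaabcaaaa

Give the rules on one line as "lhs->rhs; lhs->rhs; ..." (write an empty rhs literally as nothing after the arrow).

  | aaacbc
  | babb => bb
  | cca => a
  | bcaaabbacc => bcaaabcc => bcaaab

ba->; cc->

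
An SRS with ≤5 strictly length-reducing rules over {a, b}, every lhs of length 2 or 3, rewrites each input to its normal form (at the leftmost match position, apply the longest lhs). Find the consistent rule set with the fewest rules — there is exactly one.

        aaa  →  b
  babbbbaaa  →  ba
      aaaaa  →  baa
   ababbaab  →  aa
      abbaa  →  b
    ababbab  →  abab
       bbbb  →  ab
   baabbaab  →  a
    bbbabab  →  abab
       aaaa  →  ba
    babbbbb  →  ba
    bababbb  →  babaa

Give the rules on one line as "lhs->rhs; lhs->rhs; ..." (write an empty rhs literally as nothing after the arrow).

  | aaa => b
  | babbbbaaa => baabaaa => babaaa => babb => ba
  | aaaaa => baa
  | ababbaab => abaaab => abbb => aa

aaa->b; aab->ab; bb->; bbb->a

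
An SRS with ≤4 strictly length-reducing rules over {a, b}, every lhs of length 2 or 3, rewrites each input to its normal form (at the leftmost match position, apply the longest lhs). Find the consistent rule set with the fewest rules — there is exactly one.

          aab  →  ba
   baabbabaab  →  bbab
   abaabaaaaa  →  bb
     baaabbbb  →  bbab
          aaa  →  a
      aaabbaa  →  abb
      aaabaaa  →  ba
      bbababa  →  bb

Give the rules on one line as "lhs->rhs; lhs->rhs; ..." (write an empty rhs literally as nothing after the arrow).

aa->; aab->ba; aba->ba; bbb->ba

  | aab => ba
  | baabbabaab => bbababaab => bbbabaab => baabaab => bbaaab => bbab
  | abaabaaaaa => baabaaaaa => bbaaaaaa => bbaaaa => bbaa => bb
  | baaabbbb => babbbb => babab => bbab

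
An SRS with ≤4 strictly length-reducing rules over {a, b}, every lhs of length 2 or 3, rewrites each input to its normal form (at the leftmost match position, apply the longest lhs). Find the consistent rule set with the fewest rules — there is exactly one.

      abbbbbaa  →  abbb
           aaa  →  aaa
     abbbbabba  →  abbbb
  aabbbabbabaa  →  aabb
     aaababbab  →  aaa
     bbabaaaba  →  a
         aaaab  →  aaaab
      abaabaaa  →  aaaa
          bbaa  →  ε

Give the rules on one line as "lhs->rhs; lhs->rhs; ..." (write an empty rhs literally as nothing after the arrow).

ba->; bab->; bba->b

  | abbbbbaa => abbbba => abbb
  | aaa
  | abbbbabba => abbbbba => abbbb
  | aabbbabbabaa => aabbbbabaa => aabbbbaa => aabbba => aabb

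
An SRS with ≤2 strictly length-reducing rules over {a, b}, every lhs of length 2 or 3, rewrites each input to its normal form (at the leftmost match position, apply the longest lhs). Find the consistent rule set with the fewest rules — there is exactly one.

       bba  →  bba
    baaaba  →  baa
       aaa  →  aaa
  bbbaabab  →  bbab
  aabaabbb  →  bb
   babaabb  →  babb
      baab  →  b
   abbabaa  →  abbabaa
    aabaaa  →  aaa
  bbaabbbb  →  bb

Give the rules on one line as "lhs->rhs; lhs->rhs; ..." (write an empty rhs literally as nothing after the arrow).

  | bba
  | baaaba => baa
  | aaa
  | bbbaabab => bbaabab => bbab

aab->; bbb->bb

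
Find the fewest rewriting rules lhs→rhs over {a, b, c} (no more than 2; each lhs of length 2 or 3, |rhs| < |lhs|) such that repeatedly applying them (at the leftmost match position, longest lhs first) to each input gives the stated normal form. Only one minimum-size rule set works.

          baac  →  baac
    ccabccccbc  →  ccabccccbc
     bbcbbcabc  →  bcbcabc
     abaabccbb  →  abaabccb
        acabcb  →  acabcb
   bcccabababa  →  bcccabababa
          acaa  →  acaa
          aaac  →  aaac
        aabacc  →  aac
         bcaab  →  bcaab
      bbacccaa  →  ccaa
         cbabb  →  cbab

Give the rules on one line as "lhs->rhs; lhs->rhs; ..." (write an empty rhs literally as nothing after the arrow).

bac->; bb->b

  | baac
  | ccabccccbc
  | bbcbbcabc => bcbbcabc => bcbcabc
  | abaabccbb => abaabccb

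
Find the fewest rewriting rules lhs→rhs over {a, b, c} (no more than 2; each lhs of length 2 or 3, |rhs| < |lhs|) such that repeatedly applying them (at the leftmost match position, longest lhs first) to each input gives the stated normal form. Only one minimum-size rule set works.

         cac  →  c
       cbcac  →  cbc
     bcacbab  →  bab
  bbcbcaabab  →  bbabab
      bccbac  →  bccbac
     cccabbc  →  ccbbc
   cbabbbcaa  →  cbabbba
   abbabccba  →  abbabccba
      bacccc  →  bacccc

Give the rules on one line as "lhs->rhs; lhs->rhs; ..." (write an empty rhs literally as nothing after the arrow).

  | cac => c
  | cbcac => cbc
  | bcacbab => bcbab => bab
  | bbcbcaabab => bbcaabab => bbabab

bcb->b; ca->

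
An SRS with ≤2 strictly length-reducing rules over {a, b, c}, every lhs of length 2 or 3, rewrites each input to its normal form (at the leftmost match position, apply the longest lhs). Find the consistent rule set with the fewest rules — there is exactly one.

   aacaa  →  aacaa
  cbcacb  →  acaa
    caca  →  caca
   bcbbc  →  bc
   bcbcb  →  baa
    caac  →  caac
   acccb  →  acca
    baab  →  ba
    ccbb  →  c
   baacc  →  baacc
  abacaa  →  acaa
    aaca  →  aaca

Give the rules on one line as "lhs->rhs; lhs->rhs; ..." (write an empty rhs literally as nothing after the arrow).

ab->; cb->a

  | aacaa
  | cbcacb => acacb => acaa
  | caca
  | bcbbc => babc => bc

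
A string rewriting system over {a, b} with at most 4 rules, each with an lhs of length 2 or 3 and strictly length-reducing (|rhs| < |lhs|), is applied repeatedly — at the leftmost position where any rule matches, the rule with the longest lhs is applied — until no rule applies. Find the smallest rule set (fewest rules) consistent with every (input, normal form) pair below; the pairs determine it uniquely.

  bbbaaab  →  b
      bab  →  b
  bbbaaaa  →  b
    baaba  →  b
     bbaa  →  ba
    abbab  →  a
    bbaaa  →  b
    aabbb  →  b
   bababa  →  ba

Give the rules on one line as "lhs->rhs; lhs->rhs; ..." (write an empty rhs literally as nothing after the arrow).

  | bbbaaab => baaab => bab => b
  | bab => b
  | bbbaaaa => baaaa => baa => b
  | baaba => bba => b

aa->; bab->b; bb->; bba->b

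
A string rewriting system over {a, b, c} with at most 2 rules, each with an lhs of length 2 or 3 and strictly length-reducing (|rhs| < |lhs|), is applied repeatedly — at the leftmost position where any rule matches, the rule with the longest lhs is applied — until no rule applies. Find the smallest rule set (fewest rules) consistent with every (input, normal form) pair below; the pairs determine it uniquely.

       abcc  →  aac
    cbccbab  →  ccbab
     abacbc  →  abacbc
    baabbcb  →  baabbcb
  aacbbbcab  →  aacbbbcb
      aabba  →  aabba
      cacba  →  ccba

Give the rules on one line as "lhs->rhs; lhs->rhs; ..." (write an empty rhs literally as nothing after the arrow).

bcc->ac; ca->c

  | abcc => aac
  | cbccbab => cacbab => ccbab
  | abacbc
  | baabbcb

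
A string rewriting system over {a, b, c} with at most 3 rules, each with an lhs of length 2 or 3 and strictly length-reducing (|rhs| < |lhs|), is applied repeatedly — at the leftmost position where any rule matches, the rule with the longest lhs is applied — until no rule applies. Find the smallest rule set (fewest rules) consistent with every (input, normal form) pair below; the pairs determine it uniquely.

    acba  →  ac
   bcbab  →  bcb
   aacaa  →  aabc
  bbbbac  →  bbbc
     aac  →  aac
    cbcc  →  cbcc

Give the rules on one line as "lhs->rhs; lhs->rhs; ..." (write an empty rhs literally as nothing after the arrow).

ba->; caa->bc

  | acba => ac
  | bcbab => bcb
  | aacaa => aabc
  | bbbbac => bbbc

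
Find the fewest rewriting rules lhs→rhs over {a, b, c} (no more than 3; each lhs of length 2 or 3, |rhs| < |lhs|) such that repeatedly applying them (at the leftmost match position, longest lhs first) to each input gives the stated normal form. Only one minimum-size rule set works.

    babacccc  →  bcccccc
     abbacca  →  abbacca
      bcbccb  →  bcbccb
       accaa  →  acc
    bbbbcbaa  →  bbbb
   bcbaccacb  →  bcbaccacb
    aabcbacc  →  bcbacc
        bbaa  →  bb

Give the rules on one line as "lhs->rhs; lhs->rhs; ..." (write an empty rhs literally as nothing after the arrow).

  | babacccc => bcccccc
  | abbacca
  | bcbccb
  | accaa => acc

aa->; aba->cc; bbc->b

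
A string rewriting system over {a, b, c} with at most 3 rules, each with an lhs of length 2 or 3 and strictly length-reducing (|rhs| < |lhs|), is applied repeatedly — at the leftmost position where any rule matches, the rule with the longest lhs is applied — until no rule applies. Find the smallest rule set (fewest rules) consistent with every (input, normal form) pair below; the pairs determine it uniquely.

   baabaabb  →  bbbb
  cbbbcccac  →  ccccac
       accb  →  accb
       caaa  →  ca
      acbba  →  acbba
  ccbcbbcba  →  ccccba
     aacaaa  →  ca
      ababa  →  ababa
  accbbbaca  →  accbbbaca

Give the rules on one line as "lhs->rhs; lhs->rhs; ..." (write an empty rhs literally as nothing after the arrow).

  | baabaabb => bbaabb => bbbb
  | cbbbcccac => cbbcccac => cbcccac => ccccac
  | accb
  | caaa => ca

aa->; bc->c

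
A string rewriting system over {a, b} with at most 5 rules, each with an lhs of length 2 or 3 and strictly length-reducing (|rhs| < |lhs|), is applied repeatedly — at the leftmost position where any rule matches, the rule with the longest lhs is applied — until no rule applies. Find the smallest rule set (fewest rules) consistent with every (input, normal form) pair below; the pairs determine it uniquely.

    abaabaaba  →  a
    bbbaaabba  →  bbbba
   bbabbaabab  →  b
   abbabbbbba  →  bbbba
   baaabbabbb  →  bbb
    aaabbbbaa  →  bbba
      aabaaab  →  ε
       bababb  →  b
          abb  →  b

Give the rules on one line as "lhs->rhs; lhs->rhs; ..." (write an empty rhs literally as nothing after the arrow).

  | abaabaaba => aabaaba => aaba => a
  | bbbaaabba => bbbaabba => bbbba
  | bbabbaabab => bbaabab => bbab => b
  | abbabbbbba => babbbbba => bbbba

aa->a; aab->; ab->; bab->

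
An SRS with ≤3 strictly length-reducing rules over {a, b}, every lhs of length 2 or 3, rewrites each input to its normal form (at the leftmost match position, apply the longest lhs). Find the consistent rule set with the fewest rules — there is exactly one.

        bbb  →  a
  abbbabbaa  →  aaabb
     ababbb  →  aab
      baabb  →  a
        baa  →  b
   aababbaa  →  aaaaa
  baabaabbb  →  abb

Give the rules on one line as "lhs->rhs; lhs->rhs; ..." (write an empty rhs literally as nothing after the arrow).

  | bbb => a
  | abbbabbaa => aaabbaa => aaabba => aaabb
  | ababbb => abbbb => aab
  | baabb => babb => bbb => a

ba->b; bbb->a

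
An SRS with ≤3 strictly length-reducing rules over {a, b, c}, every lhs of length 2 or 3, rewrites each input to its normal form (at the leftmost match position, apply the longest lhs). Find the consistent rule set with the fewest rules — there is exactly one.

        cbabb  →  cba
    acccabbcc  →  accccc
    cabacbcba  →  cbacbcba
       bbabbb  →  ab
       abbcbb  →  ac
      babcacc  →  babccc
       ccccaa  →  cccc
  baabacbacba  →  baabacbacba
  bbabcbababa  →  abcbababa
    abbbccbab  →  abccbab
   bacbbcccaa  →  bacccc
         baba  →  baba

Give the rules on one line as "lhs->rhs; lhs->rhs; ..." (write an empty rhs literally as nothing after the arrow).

  | cbabb => cba
  | acccabbcc => acccbbcc => accccc
  | cabacbcba => cbacbcba
  | bbabbb => abbb => ab

bb->; ca->c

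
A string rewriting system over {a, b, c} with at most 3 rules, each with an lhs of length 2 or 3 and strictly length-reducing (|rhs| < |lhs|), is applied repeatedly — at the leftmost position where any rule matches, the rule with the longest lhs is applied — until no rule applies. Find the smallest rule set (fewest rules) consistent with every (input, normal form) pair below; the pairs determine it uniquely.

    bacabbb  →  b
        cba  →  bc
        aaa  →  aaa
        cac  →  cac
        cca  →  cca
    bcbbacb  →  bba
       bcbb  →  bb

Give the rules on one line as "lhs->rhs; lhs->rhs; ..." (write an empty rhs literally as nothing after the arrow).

  | bacabbb => bacbb => bab => b
  | cba => bc
  | aaa
  | cac

ab->; cb->; cba->bc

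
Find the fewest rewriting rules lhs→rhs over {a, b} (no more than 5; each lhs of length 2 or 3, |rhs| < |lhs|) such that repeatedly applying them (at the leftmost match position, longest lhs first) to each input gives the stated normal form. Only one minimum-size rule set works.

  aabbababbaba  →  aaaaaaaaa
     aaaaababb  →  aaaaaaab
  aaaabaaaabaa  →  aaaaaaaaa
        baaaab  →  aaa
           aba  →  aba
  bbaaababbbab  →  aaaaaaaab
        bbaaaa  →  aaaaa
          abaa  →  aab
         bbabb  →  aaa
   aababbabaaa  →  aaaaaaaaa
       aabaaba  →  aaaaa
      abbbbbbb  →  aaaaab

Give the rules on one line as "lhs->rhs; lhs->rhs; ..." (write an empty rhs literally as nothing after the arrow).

baa->ab; bab->aa; bb->a; bbb->aa

  | aabbababbaba => aaaababbaba => aaaaaababa => aaaaaaaaa
  | aaaaababb => aaaaaaab
  | aaaabaaaabaa => aaaaabaabaa => aaaaaabbaa => aaaaaaaaa
  | baaaab => abaab => aabb => aaa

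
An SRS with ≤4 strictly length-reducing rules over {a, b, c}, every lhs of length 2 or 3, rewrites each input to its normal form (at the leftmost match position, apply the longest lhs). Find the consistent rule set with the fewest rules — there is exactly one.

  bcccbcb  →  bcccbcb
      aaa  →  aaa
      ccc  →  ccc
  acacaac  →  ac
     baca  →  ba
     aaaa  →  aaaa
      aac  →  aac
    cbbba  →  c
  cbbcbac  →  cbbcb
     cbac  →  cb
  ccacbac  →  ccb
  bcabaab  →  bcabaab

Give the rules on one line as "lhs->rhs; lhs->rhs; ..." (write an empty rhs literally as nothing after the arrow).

  | bcccbcb
  | aaa
  | ccc
  | acacaac => acaac => ac

bac->b; bbb->ca; caa->; cac->c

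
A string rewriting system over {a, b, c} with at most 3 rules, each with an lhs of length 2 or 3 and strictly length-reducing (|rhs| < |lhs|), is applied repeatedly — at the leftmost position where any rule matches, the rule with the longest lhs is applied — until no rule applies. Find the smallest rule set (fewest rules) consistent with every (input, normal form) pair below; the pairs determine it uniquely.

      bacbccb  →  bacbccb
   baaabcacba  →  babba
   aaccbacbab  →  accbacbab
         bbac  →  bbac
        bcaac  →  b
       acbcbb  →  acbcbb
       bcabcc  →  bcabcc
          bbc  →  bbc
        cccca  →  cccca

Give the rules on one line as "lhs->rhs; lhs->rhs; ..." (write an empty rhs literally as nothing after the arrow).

  | bacbccb
  | baaabcacba => baabcacba => babcacba => babba
  | aaccbacbab => accbacbab
  | bbac

aa->a; cac->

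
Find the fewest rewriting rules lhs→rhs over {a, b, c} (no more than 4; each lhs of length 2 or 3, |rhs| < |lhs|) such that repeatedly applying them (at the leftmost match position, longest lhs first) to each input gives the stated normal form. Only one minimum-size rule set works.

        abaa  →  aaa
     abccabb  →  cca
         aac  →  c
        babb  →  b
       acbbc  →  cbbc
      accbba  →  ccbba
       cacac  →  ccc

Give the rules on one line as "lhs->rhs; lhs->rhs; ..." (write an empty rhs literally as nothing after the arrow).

ab->a; ac->c; bab->

  | abaa => aaa
  | abccabb => accabb => ccabb => ccab => cca
  | aac => ac => c
  | babb => b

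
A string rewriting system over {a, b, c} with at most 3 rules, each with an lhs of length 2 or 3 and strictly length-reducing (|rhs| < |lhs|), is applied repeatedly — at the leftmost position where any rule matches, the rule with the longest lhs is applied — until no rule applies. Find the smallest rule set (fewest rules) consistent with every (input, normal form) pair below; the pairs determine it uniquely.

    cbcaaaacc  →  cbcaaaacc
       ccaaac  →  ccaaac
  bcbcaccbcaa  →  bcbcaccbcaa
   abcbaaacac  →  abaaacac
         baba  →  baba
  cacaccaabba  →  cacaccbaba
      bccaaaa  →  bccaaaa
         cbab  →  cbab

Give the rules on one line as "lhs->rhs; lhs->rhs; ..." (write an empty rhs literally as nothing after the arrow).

aab->ba; abc->a

  | cbcaaaacc
  | ccaaac
  | bcbcaccbcaa
  | abcbaaacac => abaaacac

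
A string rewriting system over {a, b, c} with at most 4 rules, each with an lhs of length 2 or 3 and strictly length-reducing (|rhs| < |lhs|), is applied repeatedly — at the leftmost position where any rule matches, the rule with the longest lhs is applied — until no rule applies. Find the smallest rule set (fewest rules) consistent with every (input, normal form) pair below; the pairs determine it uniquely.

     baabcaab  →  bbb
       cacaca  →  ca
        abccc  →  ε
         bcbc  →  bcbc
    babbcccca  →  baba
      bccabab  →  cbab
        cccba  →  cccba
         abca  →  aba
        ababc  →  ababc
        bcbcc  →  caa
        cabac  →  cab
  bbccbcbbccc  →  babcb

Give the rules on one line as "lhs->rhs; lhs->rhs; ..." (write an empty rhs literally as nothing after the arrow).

  | baabcaab => bbcaab => bbaab => bbb
  | cacaca => caca => ca
  | abccc => acac => ac => ε
  | bcbc

aab->b; ac->; bca->ba; bcc->ca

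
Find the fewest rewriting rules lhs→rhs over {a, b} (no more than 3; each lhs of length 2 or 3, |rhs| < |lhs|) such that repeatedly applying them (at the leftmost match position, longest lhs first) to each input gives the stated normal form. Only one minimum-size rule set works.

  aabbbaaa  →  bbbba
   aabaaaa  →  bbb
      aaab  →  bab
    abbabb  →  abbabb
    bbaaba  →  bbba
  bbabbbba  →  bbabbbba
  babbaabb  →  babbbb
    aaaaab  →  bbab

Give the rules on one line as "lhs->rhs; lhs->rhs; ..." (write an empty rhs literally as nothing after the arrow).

aa->b; aab->b

  | aabbbaaa => bbbaaa => bbbba
  | aabaaaa => baaaa => bbaa => bbb
  | aaab => bab
  | abbabb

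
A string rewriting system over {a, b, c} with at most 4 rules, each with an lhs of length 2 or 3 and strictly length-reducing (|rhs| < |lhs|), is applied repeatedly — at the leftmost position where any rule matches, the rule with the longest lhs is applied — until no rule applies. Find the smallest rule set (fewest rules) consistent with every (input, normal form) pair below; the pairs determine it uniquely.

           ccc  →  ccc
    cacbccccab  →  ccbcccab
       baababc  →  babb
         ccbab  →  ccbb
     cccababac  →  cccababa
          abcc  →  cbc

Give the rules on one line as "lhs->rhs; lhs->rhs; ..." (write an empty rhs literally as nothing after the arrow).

  | ccc
  | cacbccccab => cabccccab => ccbcccab
  | baababc => baabcb => bacbb => babb
  | ccbab => ccbb

abc->cb; ac->a; cba->cb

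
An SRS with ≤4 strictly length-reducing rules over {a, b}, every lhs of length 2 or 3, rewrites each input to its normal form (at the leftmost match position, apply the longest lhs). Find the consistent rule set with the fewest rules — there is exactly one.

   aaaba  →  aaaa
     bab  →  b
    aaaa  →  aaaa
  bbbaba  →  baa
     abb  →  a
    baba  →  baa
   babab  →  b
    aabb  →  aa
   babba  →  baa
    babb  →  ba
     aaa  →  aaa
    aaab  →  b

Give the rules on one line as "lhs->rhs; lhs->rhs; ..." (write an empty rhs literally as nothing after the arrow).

ab->b; aba->aa; abb->a; bb->b

  | aaaba => aaaa
  | bab => bb => b
  | aaaa
  | bbbaba => bbaba => baba => baa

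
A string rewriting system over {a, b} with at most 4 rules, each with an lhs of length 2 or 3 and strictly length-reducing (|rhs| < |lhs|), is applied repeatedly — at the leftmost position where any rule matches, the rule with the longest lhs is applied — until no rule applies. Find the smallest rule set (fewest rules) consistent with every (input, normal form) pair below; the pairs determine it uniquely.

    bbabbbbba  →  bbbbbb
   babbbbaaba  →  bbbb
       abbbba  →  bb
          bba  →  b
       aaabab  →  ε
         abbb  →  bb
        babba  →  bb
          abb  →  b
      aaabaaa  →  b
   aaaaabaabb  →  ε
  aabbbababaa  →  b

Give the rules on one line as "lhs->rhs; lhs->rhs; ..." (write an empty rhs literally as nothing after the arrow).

ab->; aba->b; ba->; bab->bb

  | bbabbbbba => bbbbbbba => bbbbbb
  | babbbbaaba => bbbbbaaba => bbbbaba => bbbbba => bbbb
  | abbbba => bbba => bb
  | bba => b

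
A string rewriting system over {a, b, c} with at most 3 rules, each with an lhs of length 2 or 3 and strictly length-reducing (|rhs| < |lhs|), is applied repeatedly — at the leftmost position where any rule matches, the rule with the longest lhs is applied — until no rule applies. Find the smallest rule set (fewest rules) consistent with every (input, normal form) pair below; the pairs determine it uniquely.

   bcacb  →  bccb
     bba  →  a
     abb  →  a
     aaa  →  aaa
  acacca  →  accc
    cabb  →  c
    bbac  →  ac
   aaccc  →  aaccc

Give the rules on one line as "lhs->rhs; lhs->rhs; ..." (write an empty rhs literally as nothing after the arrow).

  | bcacb => bccb
  | bba => a
  | abb => a
  | aaa

bb->; ca->c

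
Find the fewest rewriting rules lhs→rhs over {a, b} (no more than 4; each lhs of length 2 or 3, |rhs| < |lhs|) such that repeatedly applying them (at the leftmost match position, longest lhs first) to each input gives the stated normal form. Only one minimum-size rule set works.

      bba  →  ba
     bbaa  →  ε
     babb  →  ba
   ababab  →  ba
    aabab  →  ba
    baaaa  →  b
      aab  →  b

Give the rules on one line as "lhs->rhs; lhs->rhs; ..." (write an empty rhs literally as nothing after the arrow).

  | bba => ba
  | bbaa => baa => ε
  | babb => bab => ba
  | ababab => aabab => bbab => bab => ba

aa->b; ab->a; baa->; bb->b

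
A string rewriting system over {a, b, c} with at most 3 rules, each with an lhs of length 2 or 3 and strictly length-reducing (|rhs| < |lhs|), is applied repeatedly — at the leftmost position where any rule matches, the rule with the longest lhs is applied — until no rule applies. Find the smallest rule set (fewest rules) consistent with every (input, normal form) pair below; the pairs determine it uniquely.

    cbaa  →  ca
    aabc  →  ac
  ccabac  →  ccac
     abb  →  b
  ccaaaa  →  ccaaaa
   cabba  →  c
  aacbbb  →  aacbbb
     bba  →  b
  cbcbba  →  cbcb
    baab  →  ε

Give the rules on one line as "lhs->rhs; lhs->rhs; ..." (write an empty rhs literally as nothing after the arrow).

  | cbaa => ca
  | aabc => ac
  | ccabac => ccac
  | abb => b

ab->; ba->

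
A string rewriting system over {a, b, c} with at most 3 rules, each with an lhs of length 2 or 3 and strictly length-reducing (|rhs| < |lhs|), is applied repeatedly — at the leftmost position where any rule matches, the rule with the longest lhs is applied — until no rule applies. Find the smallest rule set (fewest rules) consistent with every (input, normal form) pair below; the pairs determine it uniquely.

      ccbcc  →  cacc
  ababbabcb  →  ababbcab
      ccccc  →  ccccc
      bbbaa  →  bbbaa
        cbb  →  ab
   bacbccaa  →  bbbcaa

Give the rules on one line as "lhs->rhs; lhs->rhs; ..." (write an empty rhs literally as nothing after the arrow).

aac->bb; abc->ca; cb->a

  | ccbcc => cacc
  | ababbabcb => ababbcab
  | ccccc
  | bbbaa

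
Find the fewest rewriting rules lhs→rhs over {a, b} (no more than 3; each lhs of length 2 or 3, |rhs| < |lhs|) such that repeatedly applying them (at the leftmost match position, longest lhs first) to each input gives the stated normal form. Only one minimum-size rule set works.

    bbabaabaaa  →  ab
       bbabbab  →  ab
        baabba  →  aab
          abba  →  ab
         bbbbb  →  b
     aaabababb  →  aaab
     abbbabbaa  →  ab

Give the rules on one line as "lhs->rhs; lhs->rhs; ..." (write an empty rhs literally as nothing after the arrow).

  | bbabaabaaa => babaabaaa => abaabaaa => ababaaa => abbaaa => abaaa => abaa => aba => ab
  | bbabbab => babbab => abbab => abab => abb => ab
  | baabba => aabba => aaba => aab
  | abba => aba => ab

aba->ab; ba->a; bb->b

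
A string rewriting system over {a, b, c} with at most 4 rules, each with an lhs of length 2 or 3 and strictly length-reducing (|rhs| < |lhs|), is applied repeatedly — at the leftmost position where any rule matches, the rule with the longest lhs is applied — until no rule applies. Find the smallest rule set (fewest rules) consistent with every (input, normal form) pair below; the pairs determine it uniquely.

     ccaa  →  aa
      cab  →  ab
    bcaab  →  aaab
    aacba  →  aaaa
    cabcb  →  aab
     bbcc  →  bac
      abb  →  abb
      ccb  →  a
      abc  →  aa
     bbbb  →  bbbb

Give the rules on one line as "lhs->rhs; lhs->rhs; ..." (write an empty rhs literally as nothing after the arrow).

  | ccaa => caa => aa
  | cab => ab
  | bcaab => aaab
  | aacba => aaaa

bc->a; ca->a; cb->a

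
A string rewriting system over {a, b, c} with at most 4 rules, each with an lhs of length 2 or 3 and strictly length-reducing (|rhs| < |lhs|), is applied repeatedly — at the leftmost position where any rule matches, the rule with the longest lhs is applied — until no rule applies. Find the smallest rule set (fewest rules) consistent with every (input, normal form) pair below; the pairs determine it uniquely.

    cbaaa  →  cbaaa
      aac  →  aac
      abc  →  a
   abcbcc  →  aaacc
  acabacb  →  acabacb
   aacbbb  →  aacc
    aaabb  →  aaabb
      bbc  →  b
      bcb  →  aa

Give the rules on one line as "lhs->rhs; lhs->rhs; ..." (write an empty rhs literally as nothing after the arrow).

bbb->c; bc->; bcb->aa

  | cbaaa
  | aac
  | abc => a
  | abcbcc => aaacc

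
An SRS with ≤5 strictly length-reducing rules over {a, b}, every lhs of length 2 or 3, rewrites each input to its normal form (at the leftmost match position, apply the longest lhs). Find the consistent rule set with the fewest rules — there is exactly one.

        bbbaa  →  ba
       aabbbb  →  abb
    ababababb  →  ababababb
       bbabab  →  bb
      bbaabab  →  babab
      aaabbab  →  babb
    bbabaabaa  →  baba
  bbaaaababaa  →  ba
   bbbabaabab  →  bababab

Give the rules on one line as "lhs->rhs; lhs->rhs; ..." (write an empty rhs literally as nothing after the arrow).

  | bbbaa => baa => ba
  | aabbbb => abbbb => abb
  | ababababb
  | bbabab => bbab => bb

aa->a; aaa->ba; bba->b; bbb->b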